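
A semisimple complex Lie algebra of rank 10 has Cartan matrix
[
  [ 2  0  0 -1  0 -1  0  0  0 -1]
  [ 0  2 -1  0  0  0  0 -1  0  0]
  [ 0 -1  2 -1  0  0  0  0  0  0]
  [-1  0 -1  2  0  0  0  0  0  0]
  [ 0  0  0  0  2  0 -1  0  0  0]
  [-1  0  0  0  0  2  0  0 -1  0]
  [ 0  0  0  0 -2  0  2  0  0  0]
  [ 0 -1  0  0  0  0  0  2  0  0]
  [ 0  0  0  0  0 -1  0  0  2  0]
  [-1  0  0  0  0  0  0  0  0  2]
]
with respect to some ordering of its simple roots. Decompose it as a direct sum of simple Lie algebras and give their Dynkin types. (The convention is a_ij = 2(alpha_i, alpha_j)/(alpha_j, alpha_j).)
type B_2 + type E_8

The diagram associated to this matrix has two connected components: the simple roots {alpha_5, alpha_7} form a chain of 2 nodes with a double edge at one end; the terminal node there is the unique short simple root (B_2), and {alpha_1, alpha_2, alpha_3, alpha_4, alpha_6, alpha_8, alpha_9, alpha_10} form a chain of 7 nodes with one extra node attached to the third node from one end (E_8). A semisimple Lie algebra decomposes uniquely as the direct sum of simple ideals, one per connected component of its Dynkin diagram, so g ≅ B_2 ⊕ E_8 (dimension 10 + 248 = 258).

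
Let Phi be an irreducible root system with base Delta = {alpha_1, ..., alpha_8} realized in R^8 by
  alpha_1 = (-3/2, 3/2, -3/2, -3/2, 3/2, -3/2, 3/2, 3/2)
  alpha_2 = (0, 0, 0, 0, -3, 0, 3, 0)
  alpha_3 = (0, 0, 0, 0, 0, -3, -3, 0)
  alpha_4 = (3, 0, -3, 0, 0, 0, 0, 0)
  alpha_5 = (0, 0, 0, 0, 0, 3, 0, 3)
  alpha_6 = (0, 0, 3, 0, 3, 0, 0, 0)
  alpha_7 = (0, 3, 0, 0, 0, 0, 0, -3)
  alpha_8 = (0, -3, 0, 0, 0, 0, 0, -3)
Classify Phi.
Compute the Cartan integers a_ij = 2(alpha_i, alpha_j)/(alpha_j, alpha_j); the resulting 8x8 Cartan matrix is
[[2, 0, 0, 0, 0, 0, 0, -1], [0, 2, -1, 0, 0, -1, 0, 0], [0, -1, 2, 0, -1, 0, 0, 0], [0, 0, 0, 2, 0, -1, 0, 0], [0, 0, -1, 0, 2, 0, -1, -1], [0, -1, 0, -1, 0, 2, 0, 0], [0, 0, 0, 0, -1, 0, 2, 0], [-1, 0, 0, 0, -1, 0, 0, 2]].
All simple roots have the same length, so the diagram is simply laced. The associated Dynkin diagram is a chain of 7 nodes with one extra node attached to the third node from one end (E_8), so the type is E_8.

type E_8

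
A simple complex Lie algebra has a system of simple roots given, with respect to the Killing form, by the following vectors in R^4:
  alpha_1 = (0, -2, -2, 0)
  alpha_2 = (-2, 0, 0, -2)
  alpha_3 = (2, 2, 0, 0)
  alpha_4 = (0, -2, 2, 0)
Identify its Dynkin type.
Compute the Cartan integers a_ij = 2(alpha_i, alpha_j)/(alpha_j, alpha_j); the resulting 4x4 Cartan matrix is
[[2, 0, -1, 0], [0, 2, -1, 0], [-1, -1, 2, -1], [0, 0, -1, 2]].
All simple roots have the same length, so the diagram is simply laced. The associated Dynkin diagram is a chain of 2 nodes with a fork of two nodes at one end (D_4), so the type is D_4 (the algebra so(8)).

D_4 (so(8))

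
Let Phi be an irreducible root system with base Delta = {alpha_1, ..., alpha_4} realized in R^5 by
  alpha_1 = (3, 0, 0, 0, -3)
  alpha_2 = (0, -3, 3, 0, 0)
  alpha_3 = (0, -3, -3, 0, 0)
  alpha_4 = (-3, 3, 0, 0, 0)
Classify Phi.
type D_4

Compute the Cartan integers a_ij = 2(alpha_i, alpha_j)/(alpha_j, alpha_j); the resulting 4x4 Cartan matrix is
[[2, 0, 0, -1], [0, 2, 0, -1], [0, 0, 2, -1], [-1, -1, -1, 2]].
All simple roots have the same length, so the diagram is simply laced. The associated Dynkin diagram is a chain of 2 nodes with a fork of two nodes at one end (D_4), so the type is D_4 (the algebra so(8)).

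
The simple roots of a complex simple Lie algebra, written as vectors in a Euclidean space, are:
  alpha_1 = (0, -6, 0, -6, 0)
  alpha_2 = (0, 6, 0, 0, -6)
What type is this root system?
Compute the Cartan integers a_ij = 2(alpha_i, alpha_j)/(alpha_j, alpha_j); the resulting 2x2 Cartan matrix is
[[2, -1], [-1, 2]].
All simple roots have the same length, so the diagram is simply laced. The associated Dynkin diagram is a chain of 2 nodes with single edges (A_2), so the type is A_2 (the algebra sl(3)).

A_2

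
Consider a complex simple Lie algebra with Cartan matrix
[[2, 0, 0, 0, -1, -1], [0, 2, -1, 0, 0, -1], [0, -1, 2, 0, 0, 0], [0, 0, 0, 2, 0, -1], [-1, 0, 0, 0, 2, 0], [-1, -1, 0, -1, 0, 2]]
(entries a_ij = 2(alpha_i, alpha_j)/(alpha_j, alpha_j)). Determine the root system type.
The matrix has rank 6 with 2's on the diagonal. Reading the off-diagonal entries as Dynkin edges (a single edge where a_ij = a_ji = -1; a double or triple edge where a_ij * a_ji = 2 or 3), the diagram is a chain of 5 nodes with one extra node attached to the third node from one end (E_6). One simple-root ordering that puts it in standard form is (alpha_3, alpha_4, alpha_2, alpha_6, alpha_1, alpha_5). So the algebra is type E_6.

type E_6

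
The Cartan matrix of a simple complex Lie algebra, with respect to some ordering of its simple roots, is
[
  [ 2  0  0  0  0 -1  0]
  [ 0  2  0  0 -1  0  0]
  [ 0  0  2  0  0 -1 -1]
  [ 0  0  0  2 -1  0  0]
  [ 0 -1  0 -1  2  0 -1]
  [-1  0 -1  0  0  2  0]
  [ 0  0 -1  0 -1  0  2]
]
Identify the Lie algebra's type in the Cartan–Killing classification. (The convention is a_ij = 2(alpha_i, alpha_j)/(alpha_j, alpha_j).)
type D_7

The matrix has rank 7 with 2's on the diagonal. Reading the off-diagonal entries as Dynkin edges (a single edge where a_ij = a_ji = -1; a double or triple edge where a_ij * a_ji = 2 or 3), the diagram is a chain of 5 nodes with a fork of two nodes at one end (D_7). One simple-root ordering that puts it in standard form is (alpha_1, alpha_6, alpha_3, alpha_7, alpha_5, alpha_2, alpha_4). So the algebra is type D_7, i.e. so(14).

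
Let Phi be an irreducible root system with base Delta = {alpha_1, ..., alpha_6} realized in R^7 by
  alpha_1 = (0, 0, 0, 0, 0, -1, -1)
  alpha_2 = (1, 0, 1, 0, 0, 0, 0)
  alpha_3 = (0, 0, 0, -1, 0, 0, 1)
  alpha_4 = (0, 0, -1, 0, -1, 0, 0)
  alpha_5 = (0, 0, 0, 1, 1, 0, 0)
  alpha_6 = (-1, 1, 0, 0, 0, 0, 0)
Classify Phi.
A_6 (sl(7))

Compute the Cartan integers a_ij = 2(alpha_i, alpha_j)/(alpha_j, alpha_j); the resulting 6x6 Cartan matrix is
[[2, 0, -1, 0, 0, 0], [0, 2, 0, -1, 0, -1], [-1, 0, 2, 0, -1, 0], [0, -1, 0, 2, -1, 0], [0, 0, -1, -1, 2, 0], [0, -1, 0, 0, 0, 2]].
All simple roots have the same length, so the diagram is simply laced. The associated Dynkin diagram is a chain of 6 nodes with single edges (A_6), so the type is A_6 (the algebra sl(7)).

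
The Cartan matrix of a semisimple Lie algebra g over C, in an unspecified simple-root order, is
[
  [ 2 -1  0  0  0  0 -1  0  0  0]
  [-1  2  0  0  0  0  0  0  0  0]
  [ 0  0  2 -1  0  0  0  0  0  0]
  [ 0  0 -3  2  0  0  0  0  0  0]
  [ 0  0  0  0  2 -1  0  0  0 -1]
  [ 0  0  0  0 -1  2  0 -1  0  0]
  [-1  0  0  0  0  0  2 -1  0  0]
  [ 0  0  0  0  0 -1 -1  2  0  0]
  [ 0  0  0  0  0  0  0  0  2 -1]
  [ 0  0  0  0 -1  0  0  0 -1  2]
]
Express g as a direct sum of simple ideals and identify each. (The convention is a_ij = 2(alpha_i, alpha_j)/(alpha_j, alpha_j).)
A_8 (sl(9)) + G_2

The diagram associated to this matrix has two connected components: the simple roots {alpha_1, alpha_2, alpha_5, alpha_6, alpha_7, alpha_8, alpha_9, alpha_10} form a chain of 8 nodes with single edges (A_8), and {alpha_3, alpha_4} form two nodes joined by a triple edge (G_2). A semisimple Lie algebra decomposes uniquely as the direct sum of simple ideals, one per connected component of its Dynkin diagram, so g ≅ A_8 ⊕ G_2 (dimension 80 + 14 = 94).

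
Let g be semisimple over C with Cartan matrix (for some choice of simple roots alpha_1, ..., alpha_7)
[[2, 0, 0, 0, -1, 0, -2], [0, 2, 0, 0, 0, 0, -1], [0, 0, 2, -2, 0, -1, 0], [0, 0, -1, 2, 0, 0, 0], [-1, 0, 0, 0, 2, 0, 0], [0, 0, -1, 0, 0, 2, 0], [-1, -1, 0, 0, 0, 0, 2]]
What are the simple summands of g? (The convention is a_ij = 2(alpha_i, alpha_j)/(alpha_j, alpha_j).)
The diagram associated to this matrix has two connected components: the simple roots {alpha_3, alpha_4, alpha_6} form a chain of 3 nodes with a double edge at one end; the terminal node there is the unique short simple root (B_3), and {alpha_1, alpha_2, alpha_5, alpha_7} form a chain of 4 nodes with a double edge between the middle two (F_4). A semisimple Lie algebra decomposes uniquely as the direct sum of simple ideals, one per connected component of its Dynkin diagram, so g ≅ B_3 ⊕ F_4 (dimension 21 + 52 = 73).

B_3 ⊕ F_4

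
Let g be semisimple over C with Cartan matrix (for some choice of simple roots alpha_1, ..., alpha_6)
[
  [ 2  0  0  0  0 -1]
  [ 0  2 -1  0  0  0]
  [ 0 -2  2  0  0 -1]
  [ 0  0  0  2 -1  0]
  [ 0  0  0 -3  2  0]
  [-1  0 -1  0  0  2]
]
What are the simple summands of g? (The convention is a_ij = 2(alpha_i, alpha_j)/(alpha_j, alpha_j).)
The diagram associated to this matrix has two connected components: the simple roots {alpha_1, alpha_2, alpha_3, alpha_6} form a chain of 4 nodes with a double edge at one end; the terminal node there is the unique short simple root (B_4), and {alpha_4, alpha_5} form two nodes joined by a triple edge (G_2). A semisimple Lie algebra decomposes uniquely as the direct sum of simple ideals, one per connected component of its Dynkin diagram, so g ≅ B_4 ⊕ G_2 (dimension 36 + 14 = 50).

type B_4 ⊕ type G_2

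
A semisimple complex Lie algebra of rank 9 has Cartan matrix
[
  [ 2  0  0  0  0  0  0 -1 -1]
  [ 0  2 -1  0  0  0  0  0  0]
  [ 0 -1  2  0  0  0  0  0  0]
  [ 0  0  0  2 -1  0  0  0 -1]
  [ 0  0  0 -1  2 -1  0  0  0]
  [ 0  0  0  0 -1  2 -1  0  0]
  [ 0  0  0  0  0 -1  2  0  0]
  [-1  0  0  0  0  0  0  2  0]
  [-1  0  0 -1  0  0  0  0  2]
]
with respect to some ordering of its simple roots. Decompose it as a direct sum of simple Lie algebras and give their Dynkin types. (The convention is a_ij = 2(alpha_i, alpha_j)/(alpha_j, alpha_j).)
A_2 ⊕ A_7

The diagram associated to this matrix has two connected components: the simple roots {alpha_2, alpha_3} form a chain of 2 nodes with single edges (A_2), and {alpha_1, alpha_4, alpha_5, alpha_6, alpha_7, alpha_8, alpha_9} form a chain of 7 nodes with single edges (A_7). A semisimple Lie algebra decomposes uniquely as the direct sum of simple ideals, one per connected component of its Dynkin diagram, so g ≅ A_2 ⊕ A_7 (dimension 8 + 63 = 71).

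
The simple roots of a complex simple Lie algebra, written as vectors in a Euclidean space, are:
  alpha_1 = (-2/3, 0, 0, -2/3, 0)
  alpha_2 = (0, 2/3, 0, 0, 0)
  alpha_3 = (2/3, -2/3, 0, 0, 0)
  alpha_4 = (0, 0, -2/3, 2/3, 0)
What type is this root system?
Compute the Cartan integers a_ij = 2(alpha_i, alpha_j)/(alpha_j, alpha_j); the resulting 4x4 Cartan matrix is
[[2, 0, -1, -1], [0, 2, -1, 0], [-1, -2, 2, 0], [-1, 0, 0, 2]].
The roots have two lengths (squared-length ratio 2:1); the short ones are alpha_{2}. The associated Dynkin diagram is a chain of 4 nodes with a double edge at one end; the terminal node there is the unique short simple root (B_4), so the type is B_4 (the algebra so(9)).

B_4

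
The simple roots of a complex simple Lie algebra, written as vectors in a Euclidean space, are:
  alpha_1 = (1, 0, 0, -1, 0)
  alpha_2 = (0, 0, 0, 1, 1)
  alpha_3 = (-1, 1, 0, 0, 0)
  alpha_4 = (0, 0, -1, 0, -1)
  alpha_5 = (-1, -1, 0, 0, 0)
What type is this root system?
Compute the Cartan integers a_ij = 2(alpha_i, alpha_j)/(alpha_j, alpha_j); the resulting 5x5 Cartan matrix is
[[2, -1, -1, 0, -1], [-1, 2, 0, -1, 0], [-1, 0, 2, 0, 0], [0, -1, 0, 2, 0], [-1, 0, 0, 0, 2]].
All simple roots have the same length, so the diagram is simply laced. The associated Dynkin diagram is a chain of 3 nodes with a fork of two nodes at one end (D_5), so the type is D_5 (the algebra so(10)).

D_5 (so(10))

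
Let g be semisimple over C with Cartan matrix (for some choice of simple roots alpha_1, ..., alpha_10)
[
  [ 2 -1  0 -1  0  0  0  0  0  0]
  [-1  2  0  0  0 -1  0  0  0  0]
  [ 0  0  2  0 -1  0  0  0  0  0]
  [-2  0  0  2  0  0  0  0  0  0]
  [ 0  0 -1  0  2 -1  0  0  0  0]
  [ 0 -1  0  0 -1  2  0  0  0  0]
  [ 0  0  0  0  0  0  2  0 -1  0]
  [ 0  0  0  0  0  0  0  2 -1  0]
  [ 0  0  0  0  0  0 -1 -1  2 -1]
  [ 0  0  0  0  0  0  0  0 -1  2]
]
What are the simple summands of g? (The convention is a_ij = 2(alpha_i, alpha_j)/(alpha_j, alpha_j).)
The diagram associated to this matrix has two connected components: the simple roots {alpha_1, alpha_2, alpha_3, alpha_4, alpha_5, alpha_6} form a chain of 6 nodes with a double edge at one end; the terminal node there is the unique long simple root (C_6), and {alpha_7, alpha_8, alpha_9, alpha_10} form a chain of 2 nodes with a fork of two nodes at one end (D_4). A semisimple Lie algebra decomposes uniquely as the direct sum of simple ideals, one per connected component of its Dynkin diagram, so g ≅ C_6 ⊕ D_4 (dimension 78 + 28 = 106).

type C_6 + type D_4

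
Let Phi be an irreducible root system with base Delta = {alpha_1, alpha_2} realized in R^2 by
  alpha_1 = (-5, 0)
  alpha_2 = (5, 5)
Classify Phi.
Compute the Cartan integers a_ij = 2(alpha_i, alpha_j)/(alpha_j, alpha_j); the resulting 2x2 Cartan matrix is
[[2, -1], [-2, 2]].
The roots have two lengths (squared-length ratio 2:1); the short ones are alpha_{1}. The associated Dynkin diagram is a chain of 2 nodes with a double edge at one end; the terminal node there is the unique short simple root (B_2), so the type is B_2 (the algebra so(5)).

B_2 (so(5))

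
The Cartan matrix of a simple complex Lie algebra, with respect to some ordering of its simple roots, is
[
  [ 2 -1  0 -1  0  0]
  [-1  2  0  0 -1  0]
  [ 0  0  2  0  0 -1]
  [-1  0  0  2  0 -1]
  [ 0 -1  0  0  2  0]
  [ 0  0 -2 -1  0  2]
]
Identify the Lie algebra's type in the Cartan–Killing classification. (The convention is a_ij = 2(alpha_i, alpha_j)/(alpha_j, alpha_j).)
The matrix has rank 6 with 2's on the diagonal. Reading the off-diagonal entries as Dynkin edges (a single edge where a_ij = a_ji = -1; a double or triple edge where a_ij * a_ji = 2 or 3), the diagram is a chain of 6 nodes with a double edge at one end; the terminal node there is the unique short simple root (B_6). One simple-root ordering that puts it in standard form is (alpha_5, alpha_2, alpha_1, alpha_4, alpha_6, alpha_3). So the algebra is type B_6, i.e. so(13).

B_6 (so(13))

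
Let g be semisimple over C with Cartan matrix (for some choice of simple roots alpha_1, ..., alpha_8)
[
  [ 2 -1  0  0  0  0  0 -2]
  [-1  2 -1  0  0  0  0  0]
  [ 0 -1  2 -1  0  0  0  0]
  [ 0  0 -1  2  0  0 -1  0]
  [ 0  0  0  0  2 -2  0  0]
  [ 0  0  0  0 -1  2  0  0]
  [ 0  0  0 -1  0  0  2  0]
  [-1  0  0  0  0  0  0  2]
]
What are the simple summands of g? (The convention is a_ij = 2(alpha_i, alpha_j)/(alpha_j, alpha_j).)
The diagram associated to this matrix has two connected components: the simple roots {alpha_5, alpha_6} form a chain of 2 nodes with a double edge at one end; the terminal node there is the unique short simple root (B_2), and {alpha_1, alpha_2, alpha_3, alpha_4, alpha_7, alpha_8} form a chain of 6 nodes with a double edge at one end; the terminal node there is the unique short simple root (B_6). A semisimple Lie algebra decomposes uniquely as the direct sum of simple ideals, one per connected component of its Dynkin diagram, so g ≅ B_2 ⊕ B_6 (dimension 10 + 78 = 88).

type B_2 + type B_6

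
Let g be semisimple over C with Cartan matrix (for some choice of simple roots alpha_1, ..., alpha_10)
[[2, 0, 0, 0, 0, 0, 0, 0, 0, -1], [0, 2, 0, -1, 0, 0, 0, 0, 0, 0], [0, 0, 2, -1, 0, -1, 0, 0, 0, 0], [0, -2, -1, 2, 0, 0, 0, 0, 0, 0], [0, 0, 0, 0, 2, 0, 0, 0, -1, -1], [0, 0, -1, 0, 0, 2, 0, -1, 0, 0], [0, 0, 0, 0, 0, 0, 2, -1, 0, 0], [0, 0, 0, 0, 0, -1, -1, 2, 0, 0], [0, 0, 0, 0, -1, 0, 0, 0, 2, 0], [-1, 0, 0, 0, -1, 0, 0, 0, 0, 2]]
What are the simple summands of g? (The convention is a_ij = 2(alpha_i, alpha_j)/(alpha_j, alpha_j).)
The diagram associated to this matrix has two connected components: the simple roots {alpha_1, alpha_5, alpha_9, alpha_10} form a chain of 4 nodes with single edges (A_4), and {alpha_2, alpha_3, alpha_4, alpha_6, alpha_7, alpha_8} form a chain of 6 nodes with a double edge at one end; the terminal node there is the unique short simple root (B_6). A semisimple Lie algebra decomposes uniquely as the direct sum of simple ideals, one per connected component of its Dynkin diagram, so g ≅ A_4 ⊕ B_6 (dimension 24 + 78 = 102).

type A_4 + type B_6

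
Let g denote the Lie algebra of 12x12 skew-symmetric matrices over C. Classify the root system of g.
This is so(12) with 12 even, which has dimension 12(12-1)/2 = 66 and rank 12/2 = 6. In the classification of classical Lie algebras, the orthogonal algebra so(2n) in an even number of variables has type D_n; here n = 6, so the Dynkin diagram is a chain of 4 nodes with a fork of two nodes at one end (D_6). Hence the type is D_6.

D_6 (so(12))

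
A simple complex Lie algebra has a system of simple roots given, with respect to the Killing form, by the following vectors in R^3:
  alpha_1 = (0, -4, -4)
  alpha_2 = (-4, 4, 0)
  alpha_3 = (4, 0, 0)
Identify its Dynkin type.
B_3

Compute the Cartan integers a_ij = 2(alpha_i, alpha_j)/(alpha_j, alpha_j); the resulting 3x3 Cartan matrix is
[[2, -1, 0], [-1, 2, -2], [0, -1, 2]].
The roots have two lengths (squared-length ratio 2:1); the short ones are alpha_{3}. The associated Dynkin diagram is a chain of 3 nodes with a double edge at one end; the terminal node there is the unique short simple root (B_3), so the type is B_3 (the algebra so(7)).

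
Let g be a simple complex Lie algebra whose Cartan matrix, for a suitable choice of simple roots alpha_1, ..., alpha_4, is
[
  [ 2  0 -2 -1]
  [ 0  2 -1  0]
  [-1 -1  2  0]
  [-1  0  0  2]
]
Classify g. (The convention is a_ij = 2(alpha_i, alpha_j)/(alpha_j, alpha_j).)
The matrix has rank 4 with 2's on the diagonal. Reading the off-diagonal entries as Dynkin edges (a single edge where a_ij = a_ji = -1; a double or triple edge where a_ij * a_ji = 2 or 3), the diagram is a chain of 4 nodes with a double edge between the middle two (F_4). One simple-root ordering that puts it in standard form is (alpha_4, alpha_1, alpha_3, alpha_2). So the algebra is type F_4.

F_4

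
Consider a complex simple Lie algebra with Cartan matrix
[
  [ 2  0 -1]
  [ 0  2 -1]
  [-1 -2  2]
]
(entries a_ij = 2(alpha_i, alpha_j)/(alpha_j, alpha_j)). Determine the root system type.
B_3

The matrix has rank 3 with 2's on the diagonal. Reading the off-diagonal entries as Dynkin edges (a single edge where a_ij = a_ji = -1; a double or triple edge where a_ij * a_ji = 2 or 3), the diagram is a chain of 3 nodes with a double edge at one end; the terminal node there is the unique short simple root (B_3). One simple-root ordering that puts it in standard form is (alpha_1, alpha_3, alpha_2). So the algebra is type B_3, i.e. so(7).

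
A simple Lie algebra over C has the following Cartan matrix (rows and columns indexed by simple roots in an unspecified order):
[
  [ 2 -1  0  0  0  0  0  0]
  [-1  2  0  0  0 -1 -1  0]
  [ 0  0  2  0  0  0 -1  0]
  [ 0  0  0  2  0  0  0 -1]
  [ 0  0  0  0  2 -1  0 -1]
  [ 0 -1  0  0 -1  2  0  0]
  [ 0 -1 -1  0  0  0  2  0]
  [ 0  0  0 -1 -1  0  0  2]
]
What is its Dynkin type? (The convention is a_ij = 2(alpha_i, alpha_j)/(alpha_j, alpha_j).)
E8

The matrix has rank 8 with 2's on the diagonal. Reading the off-diagonal entries as Dynkin edges (a single edge where a_ij = a_ji = -1; a double or triple edge where a_ij * a_ji = 2 or 3), the diagram is a chain of 7 nodes with one extra node attached to the third node from one end (E_8). One simple-root ordering that puts it in standard form is (alpha_3, alpha_1, alpha_7, alpha_2, alpha_6, alpha_5, alpha_8, alpha_4). So the algebra is type E_8.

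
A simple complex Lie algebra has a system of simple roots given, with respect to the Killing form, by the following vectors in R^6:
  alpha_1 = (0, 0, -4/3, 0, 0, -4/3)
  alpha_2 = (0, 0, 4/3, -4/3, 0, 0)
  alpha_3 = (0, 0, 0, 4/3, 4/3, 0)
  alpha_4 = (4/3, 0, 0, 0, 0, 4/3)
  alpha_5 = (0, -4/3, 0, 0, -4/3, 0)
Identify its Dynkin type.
Compute the Cartan integers a_ij = 2(alpha_i, alpha_j)/(alpha_j, alpha_j); the resulting 5x5 Cartan matrix is
[[2, -1, 0, -1, 0], [-1, 2, -1, 0, 0], [0, -1, 2, 0, -1], [-1, 0, 0, 2, 0], [0, 0, -1, 0, 2]].
All simple roots have the same length, so the diagram is simply laced. The associated Dynkin diagram is a chain of 5 nodes with single edges (A_5), so the type is A_5 (the algebra sl(6)).

A5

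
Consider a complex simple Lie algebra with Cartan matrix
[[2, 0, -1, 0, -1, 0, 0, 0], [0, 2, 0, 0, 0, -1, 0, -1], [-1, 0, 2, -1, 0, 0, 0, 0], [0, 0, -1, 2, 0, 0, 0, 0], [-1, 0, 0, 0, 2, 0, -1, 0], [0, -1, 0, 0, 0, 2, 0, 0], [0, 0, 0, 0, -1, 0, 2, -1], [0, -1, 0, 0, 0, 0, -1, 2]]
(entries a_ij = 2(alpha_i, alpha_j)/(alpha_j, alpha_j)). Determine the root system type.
The matrix has rank 8 with 2's on the diagonal. Reading the off-diagonal entries as Dynkin edges (a single edge where a_ij = a_ji = -1; a double or triple edge where a_ij * a_ji = 2 or 3), the diagram is a chain of 8 nodes with single edges (A_8). One simple-root ordering that puts it in standard form is (alpha_6, alpha_2, alpha_8, alpha_7, alpha_5, alpha_1, alpha_3, alpha_4). So the algebra is type A_8, i.e. sl(9).

A_8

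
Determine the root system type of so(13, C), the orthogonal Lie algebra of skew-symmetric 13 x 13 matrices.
B_6 (so(13))

This is so(13) with 13 odd, which has dimension 13(13-1)/2 = 78 and rank (13-1)/2 = 6. In the classification of classical Lie algebras, the orthogonal algebra so(2n+1) in an odd number of variables has type B_n; here n = 6, so the Dynkin diagram is a chain of 6 nodes with a double edge at one end; the terminal node there is the unique short simple root (B_6). Hence the type is B_6.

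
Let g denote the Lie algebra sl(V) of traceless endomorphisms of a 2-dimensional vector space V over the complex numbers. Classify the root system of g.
A_1

This is sl(2), which has dimension 2^2 - 1 = 3 and rank 2 - 1 = 1 (a Cartan subalgebra is the diagonal traceless matrices). In the classification of classical Lie algebras, the special linear algebra sl(n+1) has type A_n; here n = 1, so the Dynkin diagram is a chain of 1 nodes with single edges (A_1). Hence the type is A_1.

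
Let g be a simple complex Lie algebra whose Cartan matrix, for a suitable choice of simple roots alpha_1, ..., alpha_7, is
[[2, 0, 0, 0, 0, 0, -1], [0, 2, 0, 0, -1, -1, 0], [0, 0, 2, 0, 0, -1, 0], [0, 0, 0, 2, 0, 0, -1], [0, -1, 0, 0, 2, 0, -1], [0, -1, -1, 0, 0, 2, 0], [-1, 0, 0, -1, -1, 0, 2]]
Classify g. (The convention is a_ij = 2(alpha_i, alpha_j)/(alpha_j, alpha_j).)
The matrix has rank 7 with 2's on the diagonal. Reading the off-diagonal entries as Dynkin edges (a single edge where a_ij = a_ji = -1; a double or triple edge where a_ij * a_ji = 2 or 3), the diagram is a chain of 5 nodes with a fork of two nodes at one end (D_7). One simple-root ordering that puts it in standard form is (alpha_3, alpha_6, alpha_2, alpha_5, alpha_7, alpha_1, alpha_4). So the algebra is type D_7, i.e. so(14).

type D_7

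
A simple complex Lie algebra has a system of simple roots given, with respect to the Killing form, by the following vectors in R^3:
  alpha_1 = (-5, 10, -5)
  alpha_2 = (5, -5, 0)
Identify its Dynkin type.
Compute the Cartan integers a_ij = 2(alpha_i, alpha_j)/(alpha_j, alpha_j); the resulting 2x2 Cartan matrix is
[[2, -3], [-1, 2]].
The roots have two lengths (squared-length ratio 3:1); the short ones are alpha_{2}. The associated Dynkin diagram is two nodes joined by a triple edge (G_2), so the type is G_2.

G_2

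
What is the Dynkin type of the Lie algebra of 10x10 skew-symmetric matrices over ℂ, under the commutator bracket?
This is so(10) with 10 even, which has dimension 10(10-1)/2 = 45 and rank 10/2 = 5. In the classification of classical Lie algebras, the orthogonal algebra so(2n) in an even number of variables has type D_n; here n = 5, so the Dynkin diagram is a chain of 3 nodes with a fork of two nodes at one end (D_5). Hence the type is D_5.

type D_5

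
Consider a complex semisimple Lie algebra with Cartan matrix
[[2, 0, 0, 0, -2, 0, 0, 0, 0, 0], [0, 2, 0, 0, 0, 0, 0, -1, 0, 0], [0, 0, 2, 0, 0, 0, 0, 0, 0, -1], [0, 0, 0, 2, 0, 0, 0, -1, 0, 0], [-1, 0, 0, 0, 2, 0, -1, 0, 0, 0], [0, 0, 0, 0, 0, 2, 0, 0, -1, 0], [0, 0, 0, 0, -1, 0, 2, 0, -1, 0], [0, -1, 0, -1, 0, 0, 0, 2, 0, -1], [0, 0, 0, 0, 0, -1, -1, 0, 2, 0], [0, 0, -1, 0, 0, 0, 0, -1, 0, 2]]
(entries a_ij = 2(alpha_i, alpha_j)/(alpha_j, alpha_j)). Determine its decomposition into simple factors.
C5 + D5

The diagram associated to this matrix has two connected components: the simple roots {alpha_1, alpha_5, alpha_6, alpha_7, alpha_9} form a chain of 5 nodes with a double edge at one end; the terminal node there is the unique long simple root (C_5), and {alpha_2, alpha_3, alpha_4, alpha_8, alpha_10} form a chain of 3 nodes with a fork of two nodes at one end (D_5). A semisimple Lie algebra decomposes uniquely as the direct sum of simple ideals, one per connected component of its Dynkin diagram, so g ≅ C_5 ⊕ D_5 (dimension 55 + 45 = 100).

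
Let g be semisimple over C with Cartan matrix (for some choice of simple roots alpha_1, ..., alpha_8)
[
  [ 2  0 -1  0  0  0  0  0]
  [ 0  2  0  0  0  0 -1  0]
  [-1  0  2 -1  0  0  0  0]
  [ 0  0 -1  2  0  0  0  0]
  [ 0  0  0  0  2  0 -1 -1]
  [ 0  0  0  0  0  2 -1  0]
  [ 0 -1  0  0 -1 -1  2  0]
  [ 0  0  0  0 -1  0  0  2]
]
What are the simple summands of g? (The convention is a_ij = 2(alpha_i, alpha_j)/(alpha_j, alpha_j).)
A3 ⊕ D5

The diagram associated to this matrix has two connected components: the simple roots {alpha_1, alpha_3, alpha_4} form a chain of 3 nodes with single edges (A_3), and {alpha_2, alpha_5, alpha_6, alpha_7, alpha_8} form a chain of 3 nodes with a fork of two nodes at one end (D_5). A semisimple Lie algebra decomposes uniquely as the direct sum of simple ideals, one per connected component of its Dynkin diagram, so g ≅ A_3 ⊕ D_5 (dimension 15 + 45 = 60).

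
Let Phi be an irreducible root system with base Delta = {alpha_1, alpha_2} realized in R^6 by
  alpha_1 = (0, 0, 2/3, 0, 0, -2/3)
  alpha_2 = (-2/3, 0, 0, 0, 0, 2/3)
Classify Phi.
Compute the Cartan integers a_ij = 2(alpha_i, alpha_j)/(alpha_j, alpha_j); the resulting 2x2 Cartan matrix is
[[2, -1], [-1, 2]].
All simple roots have the same length, so the diagram is simply laced. The associated Dynkin diagram is a chain of 2 nodes with single edges (A_2), so the type is A_2 (the algebra sl(3)).

A2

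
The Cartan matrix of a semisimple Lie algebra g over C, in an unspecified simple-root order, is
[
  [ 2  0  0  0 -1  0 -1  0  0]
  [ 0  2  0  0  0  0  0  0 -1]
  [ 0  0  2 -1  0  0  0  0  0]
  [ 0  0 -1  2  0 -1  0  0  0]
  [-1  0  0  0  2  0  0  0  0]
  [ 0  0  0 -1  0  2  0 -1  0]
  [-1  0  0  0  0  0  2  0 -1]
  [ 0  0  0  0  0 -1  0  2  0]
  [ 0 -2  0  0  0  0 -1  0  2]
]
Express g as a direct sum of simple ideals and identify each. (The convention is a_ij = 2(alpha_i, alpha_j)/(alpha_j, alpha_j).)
The diagram associated to this matrix has two connected components: the simple roots {alpha_3, alpha_4, alpha_6, alpha_8} form a chain of 4 nodes with single edges (A_4), and {alpha_1, alpha_2, alpha_5, alpha_7, alpha_9} form a chain of 5 nodes with a double edge at one end; the terminal node there is the unique short simple root (B_5). A semisimple Lie algebra decomposes uniquely as the direct sum of simple ideals, one per connected component of its Dynkin diagram, so g ≅ A_4 ⊕ B_5 (dimension 24 + 55 = 79).

A_4 + B_5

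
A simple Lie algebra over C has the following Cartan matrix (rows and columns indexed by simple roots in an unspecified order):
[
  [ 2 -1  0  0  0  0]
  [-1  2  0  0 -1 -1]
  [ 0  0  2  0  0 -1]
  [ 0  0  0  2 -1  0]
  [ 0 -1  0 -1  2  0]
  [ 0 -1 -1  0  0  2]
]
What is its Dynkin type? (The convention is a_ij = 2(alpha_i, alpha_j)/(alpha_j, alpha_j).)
The matrix has rank 6 with 2's on the diagonal. Reading the off-diagonal entries as Dynkin edges (a single edge where a_ij = a_ji = -1; a double or triple edge where a_ij * a_ji = 2 or 3), the diagram is a chain of 5 nodes with one extra node attached to the third node from one end (E_6). One simple-root ordering that puts it in standard form is (alpha_4, alpha_1, alpha_5, alpha_2, alpha_6, alpha_3). So the algebra is type E_6.

E_6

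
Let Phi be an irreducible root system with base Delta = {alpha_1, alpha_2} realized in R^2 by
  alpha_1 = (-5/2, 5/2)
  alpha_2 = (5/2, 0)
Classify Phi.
Compute the Cartan integers a_ij = 2(alpha_i, alpha_j)/(alpha_j, alpha_j); the resulting 2x2 Cartan matrix is
[[2, -2], [-1, 2]].
The roots have two lengths (squared-length ratio 2:1); the short ones are alpha_{2}. The associated Dynkin diagram is a chain of 2 nodes with a double edge at one end; the terminal node there is the unique short simple root (B_2), so the type is B_2 (the algebra so(5)).

B_2 (so(5))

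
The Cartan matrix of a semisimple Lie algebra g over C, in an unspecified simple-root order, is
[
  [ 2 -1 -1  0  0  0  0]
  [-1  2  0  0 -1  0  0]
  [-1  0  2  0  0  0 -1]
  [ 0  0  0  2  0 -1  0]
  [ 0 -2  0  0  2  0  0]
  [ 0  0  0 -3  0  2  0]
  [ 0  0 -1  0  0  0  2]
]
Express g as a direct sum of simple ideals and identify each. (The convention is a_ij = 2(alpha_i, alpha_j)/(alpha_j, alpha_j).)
C_5 (sp(10)) + G_2

The diagram associated to this matrix has two connected components: the simple roots {alpha_1, alpha_2, alpha_3, alpha_5, alpha_7} form a chain of 5 nodes with a double edge at one end; the terminal node there is the unique long simple root (C_5), and {alpha_4, alpha_6} form two nodes joined by a triple edge (G_2). A semisimple Lie algebra decomposes uniquely as the direct sum of simple ideals, one per connected component of its Dynkin diagram, so g ≅ C_5 ⊕ G_2 (dimension 55 + 14 = 69).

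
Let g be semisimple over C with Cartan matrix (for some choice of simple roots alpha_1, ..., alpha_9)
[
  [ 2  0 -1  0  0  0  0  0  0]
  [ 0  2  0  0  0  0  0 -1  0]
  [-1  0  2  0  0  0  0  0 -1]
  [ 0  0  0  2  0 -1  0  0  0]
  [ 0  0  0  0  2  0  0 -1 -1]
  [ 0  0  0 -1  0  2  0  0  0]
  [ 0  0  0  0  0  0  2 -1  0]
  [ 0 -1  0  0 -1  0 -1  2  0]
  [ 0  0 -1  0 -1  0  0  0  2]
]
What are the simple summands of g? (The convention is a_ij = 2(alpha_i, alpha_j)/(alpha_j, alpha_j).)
A_2 + D_7

The diagram associated to this matrix has two connected components: the simple roots {alpha_4, alpha_6} form a chain of 2 nodes with single edges (A_2), and {alpha_1, alpha_2, alpha_3, alpha_5, alpha_7, alpha_8, alpha_9} form a chain of 5 nodes with a fork of two nodes at one end (D_7). A semisimple Lie algebra decomposes uniquely as the direct sum of simple ideals, one per connected component of its Dynkin diagram, so g ≅ A_2 ⊕ D_7 (dimension 8 + 91 = 99).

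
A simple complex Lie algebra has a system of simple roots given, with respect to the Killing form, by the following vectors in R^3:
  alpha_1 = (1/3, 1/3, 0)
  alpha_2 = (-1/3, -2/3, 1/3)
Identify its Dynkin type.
type G_2

Compute the Cartan integers a_ij = 2(alpha_i, alpha_j)/(alpha_j, alpha_j); the resulting 2x2 Cartan matrix is
[[2, -1], [-3, 2]].
The roots have two lengths (squared-length ratio 3:1); the short ones are alpha_{1}. The associated Dynkin diagram is two nodes joined by a triple edge (G_2), so the type is G_2.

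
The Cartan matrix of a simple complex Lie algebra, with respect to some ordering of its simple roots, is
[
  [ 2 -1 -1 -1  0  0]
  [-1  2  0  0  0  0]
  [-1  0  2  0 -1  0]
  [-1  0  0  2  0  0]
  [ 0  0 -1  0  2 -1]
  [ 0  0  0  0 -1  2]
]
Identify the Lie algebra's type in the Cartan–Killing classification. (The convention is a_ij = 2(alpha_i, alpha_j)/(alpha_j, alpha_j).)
D_6 (so(12))

The matrix has rank 6 with 2's on the diagonal. Reading the off-diagonal entries as Dynkin edges (a single edge where a_ij = a_ji = -1; a double or triple edge where a_ij * a_ji = 2 or 3), the diagram is a chain of 4 nodes with a fork of two nodes at one end (D_6). One simple-root ordering that puts it in standard form is (alpha_6, alpha_5, alpha_3, alpha_1, alpha_4, alpha_2). So the algebra is type D_6, i.e. so(12).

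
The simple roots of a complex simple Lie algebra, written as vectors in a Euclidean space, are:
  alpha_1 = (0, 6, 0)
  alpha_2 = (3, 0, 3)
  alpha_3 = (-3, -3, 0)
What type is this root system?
C_3 (sp(6))

Compute the Cartan integers a_ij = 2(alpha_i, alpha_j)/(alpha_j, alpha_j); the resulting 3x3 Cartan matrix is
[[2, 0, -2], [0, 2, -1], [-1, -1, 2]].
The roots have two lengths (squared-length ratio 2:1); the short ones are alpha_{2,3}. The associated Dynkin diagram is a chain of 3 nodes with a double edge at one end; the terminal node there is the unique long simple root (C_3), so the type is C_3 (the algebra sp(6)).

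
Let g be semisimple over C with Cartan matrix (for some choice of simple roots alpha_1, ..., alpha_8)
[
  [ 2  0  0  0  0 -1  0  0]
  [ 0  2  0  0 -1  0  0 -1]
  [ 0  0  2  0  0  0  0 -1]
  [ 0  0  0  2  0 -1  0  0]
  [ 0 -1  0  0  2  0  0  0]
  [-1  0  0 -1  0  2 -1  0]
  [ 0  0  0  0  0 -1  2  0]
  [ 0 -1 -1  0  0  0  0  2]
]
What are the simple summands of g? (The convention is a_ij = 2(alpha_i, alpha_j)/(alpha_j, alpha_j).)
A_4 (sl(5)) + D_4 (so(8))

The diagram associated to this matrix has two connected components: the simple roots {alpha_2, alpha_3, alpha_5, alpha_8} form a chain of 4 nodes with single edges (A_4), and {alpha_1, alpha_4, alpha_6, alpha_7} form a chain of 2 nodes with a fork of two nodes at one end (D_4). A semisimple Lie algebra decomposes uniquely as the direct sum of simple ideals, one per connected component of its Dynkin diagram, so g ≅ A_4 ⊕ D_4 (dimension 24 + 28 = 52).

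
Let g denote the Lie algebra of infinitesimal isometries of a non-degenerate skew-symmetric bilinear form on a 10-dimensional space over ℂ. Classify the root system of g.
type C_5

This is sp(10), which has dimension 10(10+1)/2 = 55 and rank 10/2 = 5. In the classification of classical Lie algebras, the symplectic algebra sp(2n) has type C_n; here n = 5, so the Dynkin diagram is a chain of 5 nodes with a double edge at one end; the terminal node there is the unique long simple root (C_5). Hence the type is C_5.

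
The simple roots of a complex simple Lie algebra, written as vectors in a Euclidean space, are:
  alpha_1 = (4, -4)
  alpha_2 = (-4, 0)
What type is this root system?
type B_2

Compute the Cartan integers a_ij = 2(alpha_i, alpha_j)/(alpha_j, alpha_j); the resulting 2x2 Cartan matrix is
[[2, -2], [-1, 2]].
The roots have two lengths (squared-length ratio 2:1); the short ones are alpha_{2}. The associated Dynkin diagram is a chain of 2 nodes with a double edge at one end; the terminal node there is the unique short simple root (B_2), so the type is B_2 (the algebra so(5)).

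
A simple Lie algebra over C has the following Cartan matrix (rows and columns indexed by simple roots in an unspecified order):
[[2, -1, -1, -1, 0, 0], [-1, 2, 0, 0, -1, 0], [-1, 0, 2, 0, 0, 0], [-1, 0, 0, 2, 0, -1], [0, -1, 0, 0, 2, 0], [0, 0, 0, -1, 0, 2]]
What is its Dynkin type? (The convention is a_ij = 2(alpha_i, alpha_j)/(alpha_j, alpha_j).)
The matrix has rank 6 with 2's on the diagonal. Reading the off-diagonal entries as Dynkin edges (a single edge where a_ij = a_ji = -1; a double or triple edge where a_ij * a_ji = 2 or 3), the diagram is a chain of 5 nodes with one extra node attached to the third node from one end (E_6). One simple-root ordering that puts it in standard form is (alpha_6, alpha_3, alpha_4, alpha_1, alpha_2, alpha_5). So the algebra is type E_6.

E_6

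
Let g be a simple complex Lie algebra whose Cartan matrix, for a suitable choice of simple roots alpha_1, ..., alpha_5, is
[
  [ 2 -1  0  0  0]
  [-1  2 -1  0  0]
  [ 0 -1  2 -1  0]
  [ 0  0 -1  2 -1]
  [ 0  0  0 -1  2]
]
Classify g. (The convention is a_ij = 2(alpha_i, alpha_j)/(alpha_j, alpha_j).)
The matrix has rank 5 with 2's on the diagonal. Reading the off-diagonal entries as Dynkin edges (a single edge where a_ij = a_ji = -1; a double or triple edge where a_ij * a_ji = 2 or 3), the diagram is a chain of 5 nodes with single edges (A_5). One simple-root ordering that puts it in standard form is (alpha_5, alpha_4, alpha_3, alpha_2, alpha_1). So the algebra is type A_5, i.e. sl(6).

type A_5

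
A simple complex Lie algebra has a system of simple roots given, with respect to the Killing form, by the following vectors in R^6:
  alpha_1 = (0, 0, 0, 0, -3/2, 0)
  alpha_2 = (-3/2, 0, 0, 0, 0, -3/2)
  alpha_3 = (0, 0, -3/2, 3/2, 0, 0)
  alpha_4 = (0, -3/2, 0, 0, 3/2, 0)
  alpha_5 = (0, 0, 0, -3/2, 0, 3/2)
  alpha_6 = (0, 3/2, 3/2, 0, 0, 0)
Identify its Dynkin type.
B_6 (so(13))

Compute the Cartan integers a_ij = 2(alpha_i, alpha_j)/(alpha_j, alpha_j); the resulting 6x6 Cartan matrix is
[[2, 0, 0, -1, 0, 0], [0, 2, 0, 0, -1, 0], [0, 0, 2, 0, -1, -1], [-2, 0, 0, 2, 0, -1], [0, -1, -1, 0, 2, 0], [0, 0, -1, -1, 0, 2]].
The roots have two lengths (squared-length ratio 2:1); the short ones are alpha_{1}. The associated Dynkin diagram is a chain of 6 nodes with a double edge at one end; the terminal node there is the unique short simple root (B_6), so the type is B_6 (the algebra so(13)).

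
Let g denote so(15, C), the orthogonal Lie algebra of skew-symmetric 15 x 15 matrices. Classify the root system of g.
This is so(15) with 15 odd, which has dimension 15(15-1)/2 = 105 and rank (15-1)/2 = 7. In the classification of classical Lie algebras, the orthogonal algebra so(2n+1) in an odd number of variables has type B_n; here n = 7, so the Dynkin diagram is a chain of 7 nodes with a double edge at one end; the terminal node there is the unique short simple root (B_7). Hence the type is B_7.

B_7 (so(15))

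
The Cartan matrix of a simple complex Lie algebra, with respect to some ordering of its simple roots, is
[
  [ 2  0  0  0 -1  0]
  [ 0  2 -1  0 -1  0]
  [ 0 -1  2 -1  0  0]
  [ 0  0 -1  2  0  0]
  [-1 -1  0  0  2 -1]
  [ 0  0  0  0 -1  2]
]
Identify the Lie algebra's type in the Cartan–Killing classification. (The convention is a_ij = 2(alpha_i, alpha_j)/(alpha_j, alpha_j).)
The matrix has rank 6 with 2's on the diagonal. Reading the off-diagonal entries as Dynkin edges (a single edge where a_ij = a_ji = -1; a double or triple edge where a_ij * a_ji = 2 or 3), the diagram is a chain of 4 nodes with a fork of two nodes at one end (D_6). One simple-root ordering that puts it in standard form is (alpha_4, alpha_3, alpha_2, alpha_5, alpha_6, alpha_1). So the algebra is type D_6, i.e. so(12).

D6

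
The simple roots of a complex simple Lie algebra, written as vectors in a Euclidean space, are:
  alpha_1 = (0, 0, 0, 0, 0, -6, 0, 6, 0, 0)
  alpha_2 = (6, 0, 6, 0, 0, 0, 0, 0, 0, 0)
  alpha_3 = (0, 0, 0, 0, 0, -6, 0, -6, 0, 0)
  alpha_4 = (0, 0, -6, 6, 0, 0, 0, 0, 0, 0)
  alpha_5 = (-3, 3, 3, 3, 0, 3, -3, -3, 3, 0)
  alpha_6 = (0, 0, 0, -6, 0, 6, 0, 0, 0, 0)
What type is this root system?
Compute the Cartan integers a_ij = 2(alpha_i, alpha_j)/(alpha_j, alpha_j); the resulting 6x6 Cartan matrix is
[[2, 0, 0, 0, -1, -1], [0, 2, 0, -1, 0, 0], [0, 0, 2, 0, 0, -1], [0, -1, 0, 2, 0, -1], [-1, 0, 0, 0, 2, 0], [-1, 0, -1, -1, 0, 2]].
All simple roots have the same length, so the diagram is simply laced. The associated Dynkin diagram is a chain of 5 nodes with one extra node attached to the third node from one end (E_6), so the type is E_6.

E6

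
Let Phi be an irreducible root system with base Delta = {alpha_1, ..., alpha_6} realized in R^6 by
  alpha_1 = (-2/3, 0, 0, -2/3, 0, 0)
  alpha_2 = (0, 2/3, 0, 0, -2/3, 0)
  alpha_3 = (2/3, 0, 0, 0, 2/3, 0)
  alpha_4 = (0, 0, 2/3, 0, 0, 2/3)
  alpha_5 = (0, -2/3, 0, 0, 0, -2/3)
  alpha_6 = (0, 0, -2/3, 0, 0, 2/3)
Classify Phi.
D_6 (so(12))

Compute the Cartan integers a_ij = 2(alpha_i, alpha_j)/(alpha_j, alpha_j); the resulting 6x6 Cartan matrix is
[[2, 0, -1, 0, 0, 0], [0, 2, -1, 0, -1, 0], [-1, -1, 2, 0, 0, 0], [0, 0, 0, 2, -1, 0], [0, -1, 0, -1, 2, -1], [0, 0, 0, 0, -1, 2]].
All simple roots have the same length, so the diagram is simply laced. The associated Dynkin diagram is a chain of 4 nodes with a fork of two nodes at one end (D_6), so the type is D_6 (the algebra so(12)).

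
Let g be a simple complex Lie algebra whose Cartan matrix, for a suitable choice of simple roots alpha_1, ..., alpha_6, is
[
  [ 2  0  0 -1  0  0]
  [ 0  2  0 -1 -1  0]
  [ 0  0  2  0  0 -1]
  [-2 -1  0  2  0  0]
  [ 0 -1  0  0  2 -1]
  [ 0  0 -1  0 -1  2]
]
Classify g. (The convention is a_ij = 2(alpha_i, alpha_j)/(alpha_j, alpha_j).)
B_6

The matrix has rank 6 with 2's on the diagonal. Reading the off-diagonal entries as Dynkin edges (a single edge where a_ij = a_ji = -1; a double or triple edge where a_ij * a_ji = 2 or 3), the diagram is a chain of 6 nodes with a double edge at one end; the terminal node there is the unique short simple root (B_6). One simple-root ordering that puts it in standard form is (alpha_3, alpha_6, alpha_5, alpha_2, alpha_4, alpha_1). So the algebra is type B_6, i.e. so(13).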